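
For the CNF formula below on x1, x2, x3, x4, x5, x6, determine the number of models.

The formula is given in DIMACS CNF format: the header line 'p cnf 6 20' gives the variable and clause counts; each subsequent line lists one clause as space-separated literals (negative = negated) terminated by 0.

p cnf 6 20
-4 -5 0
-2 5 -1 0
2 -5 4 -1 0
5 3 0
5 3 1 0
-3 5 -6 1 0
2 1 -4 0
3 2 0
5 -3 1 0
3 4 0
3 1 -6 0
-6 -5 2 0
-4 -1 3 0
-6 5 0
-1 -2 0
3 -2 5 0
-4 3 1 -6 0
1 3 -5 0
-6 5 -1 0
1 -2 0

There are 2^6 = 64 truth assignments over (x1, x2, x3, x4, x5, x6).
Split on x5. With x5 = True, the clauses containing x5 are satisfied and ¬x5 drops from the rest; 1 of the 2^5 = 32 assignments to the other variables satisfy what remains.
With x5 = False, by the same count on the reduced clause set, 2 assignments work.
(One model: x1=F, x2=F, x3=T, x4=F, x5=T, x6=F.)
Total: 1 + 2 = 3.

3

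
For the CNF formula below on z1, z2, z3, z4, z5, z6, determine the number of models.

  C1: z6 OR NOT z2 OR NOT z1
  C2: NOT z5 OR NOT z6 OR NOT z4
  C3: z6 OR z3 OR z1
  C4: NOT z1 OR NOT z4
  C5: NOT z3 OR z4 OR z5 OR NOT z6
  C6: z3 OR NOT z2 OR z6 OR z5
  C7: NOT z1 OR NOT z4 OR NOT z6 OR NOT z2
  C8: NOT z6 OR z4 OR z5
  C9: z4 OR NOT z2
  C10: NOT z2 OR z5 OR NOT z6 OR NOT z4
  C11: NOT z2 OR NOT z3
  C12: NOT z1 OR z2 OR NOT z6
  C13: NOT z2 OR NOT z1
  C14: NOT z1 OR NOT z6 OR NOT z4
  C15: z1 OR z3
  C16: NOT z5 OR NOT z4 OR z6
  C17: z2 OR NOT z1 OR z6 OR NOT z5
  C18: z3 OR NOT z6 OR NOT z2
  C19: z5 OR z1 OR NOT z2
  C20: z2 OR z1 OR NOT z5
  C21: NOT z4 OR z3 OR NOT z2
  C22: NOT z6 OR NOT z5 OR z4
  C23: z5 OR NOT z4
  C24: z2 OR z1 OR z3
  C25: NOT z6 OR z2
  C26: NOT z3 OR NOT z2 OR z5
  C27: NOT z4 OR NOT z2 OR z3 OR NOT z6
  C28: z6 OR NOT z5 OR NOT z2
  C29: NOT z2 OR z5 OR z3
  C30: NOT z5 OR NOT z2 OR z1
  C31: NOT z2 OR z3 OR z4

3

There are 2^6 = 64 truth assignments over (z1, z2, z3, z4, z5, z6).
Split on z6. With z6 = true, the clauses containing z6 are satisfied and NOT z6 drops from the rest; 0 of the 2^5 = 32 assignments to the other variables satisfy what remains.
With z6 = false, by the same count on the reduced clause set, 3 assignments work.
(One model: z1=F, z2=F, z3=T, z4=F, z5=F, z6=F.)
Total: 0 + 3 = 3.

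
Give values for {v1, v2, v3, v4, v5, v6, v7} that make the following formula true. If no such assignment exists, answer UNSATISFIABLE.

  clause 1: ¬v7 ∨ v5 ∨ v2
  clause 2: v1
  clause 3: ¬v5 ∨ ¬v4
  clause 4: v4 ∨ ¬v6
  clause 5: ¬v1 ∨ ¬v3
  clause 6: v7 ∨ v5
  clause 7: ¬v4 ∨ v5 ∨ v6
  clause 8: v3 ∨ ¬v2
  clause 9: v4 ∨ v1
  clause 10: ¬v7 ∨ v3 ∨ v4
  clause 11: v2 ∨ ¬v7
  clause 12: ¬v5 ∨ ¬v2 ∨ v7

(v1) alone gives v1 = True.
(¬v3) alone gives v3 = False.
(¬v2) alone gives v2 = False.
(¬v7) alone gives v7 = False.
(v5) alone gives v5 = True.
(¬v4) alone gives v4 = False.
(¬v6) alone gives v6 = False.
Every clause now holds.

v1 ↦ True; v2 ↦ False; v3 ↦ False; v4 ↦ False; v5 ↦ True; v6 ↦ False; v7 ↦ False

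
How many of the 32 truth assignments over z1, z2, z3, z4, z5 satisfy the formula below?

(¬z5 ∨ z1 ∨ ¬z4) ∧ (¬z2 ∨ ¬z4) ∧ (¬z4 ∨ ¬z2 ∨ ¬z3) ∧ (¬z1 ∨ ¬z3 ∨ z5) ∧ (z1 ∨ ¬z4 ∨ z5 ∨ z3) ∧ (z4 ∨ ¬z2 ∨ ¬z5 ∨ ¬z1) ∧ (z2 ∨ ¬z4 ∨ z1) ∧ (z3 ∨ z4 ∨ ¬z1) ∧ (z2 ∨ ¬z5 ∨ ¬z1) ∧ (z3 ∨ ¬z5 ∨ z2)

8

There are 2^5 = 32 truth assignments over (z1, z2, z3, z4, z5).
Split on z4. With z4 = True, the clauses containing z4 are satisfied and ¬z4 drops from the rest; 1 of the 2^4 = 16 assignments to the other variables satisfy what remains.
With z4 = False, by the same count on the reduced clause set, 7 assignments work.
(One model: z1=F, z2=F, z3=F, z4=F, z5=F.)
Total: 1 + 7 = 8.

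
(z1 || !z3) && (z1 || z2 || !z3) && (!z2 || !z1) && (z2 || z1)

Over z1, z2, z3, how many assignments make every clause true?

There are 2^3 = 8 truth assignments over (z1, z2, z3).
Check each against the 4 clauses (columns in the order z1, z2, z3):
  F F F  ✗ fails (z2 || z1)
  F F T  ✗ fails (z1 || !z3)
  F T F  ✓ satisfies all
  F T T  ✗ fails (z1 || !z3)
  T F F  ✓ satisfies all
  T F T  ✓ satisfies all
  T T F  ✗ fails (!z2 || !z1)
  T T T  ✗ fails (!z2 || !z1)
3 of the 8 rows are models.

3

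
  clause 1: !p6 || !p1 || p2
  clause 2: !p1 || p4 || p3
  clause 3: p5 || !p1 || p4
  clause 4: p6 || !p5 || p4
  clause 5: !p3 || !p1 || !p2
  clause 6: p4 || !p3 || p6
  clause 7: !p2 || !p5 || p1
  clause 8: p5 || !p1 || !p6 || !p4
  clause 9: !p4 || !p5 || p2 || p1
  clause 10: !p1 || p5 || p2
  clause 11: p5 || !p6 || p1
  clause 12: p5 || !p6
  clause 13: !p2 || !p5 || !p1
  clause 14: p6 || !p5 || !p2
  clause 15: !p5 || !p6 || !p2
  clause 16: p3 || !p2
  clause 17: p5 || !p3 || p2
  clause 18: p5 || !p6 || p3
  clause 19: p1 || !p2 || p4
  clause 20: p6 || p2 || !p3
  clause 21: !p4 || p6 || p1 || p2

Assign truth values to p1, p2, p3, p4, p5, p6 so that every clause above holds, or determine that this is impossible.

Suppose p5 = false.
The clause (!p6) is unit, so p6 = false.
Suppose p1 = false.
Suppose p4 = false.
The clause (!p3) is unit, so p3 = false.
The clause (!p2) is unit, so p2 = false.
Every clause now holds.

p1 ↦ false,  p2 ↦ false,  p3 ↦ false,  p4 ↦ false,  p5 ↦ false,  p6 ↦ false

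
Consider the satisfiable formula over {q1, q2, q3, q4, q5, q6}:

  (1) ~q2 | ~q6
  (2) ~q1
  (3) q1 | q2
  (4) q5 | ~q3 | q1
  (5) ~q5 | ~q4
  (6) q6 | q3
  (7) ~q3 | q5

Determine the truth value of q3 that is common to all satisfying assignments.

True

Suppose q3 = 0.
The clause (~q1) is unit, so q1 = 0.
The clause (q2) is unit, so q2 = 1.
The clause (~q6) is unit, so q6 = 0.
But (q6) is also a unit clause — contradiction.
So every satisfying assignment has q3 = True.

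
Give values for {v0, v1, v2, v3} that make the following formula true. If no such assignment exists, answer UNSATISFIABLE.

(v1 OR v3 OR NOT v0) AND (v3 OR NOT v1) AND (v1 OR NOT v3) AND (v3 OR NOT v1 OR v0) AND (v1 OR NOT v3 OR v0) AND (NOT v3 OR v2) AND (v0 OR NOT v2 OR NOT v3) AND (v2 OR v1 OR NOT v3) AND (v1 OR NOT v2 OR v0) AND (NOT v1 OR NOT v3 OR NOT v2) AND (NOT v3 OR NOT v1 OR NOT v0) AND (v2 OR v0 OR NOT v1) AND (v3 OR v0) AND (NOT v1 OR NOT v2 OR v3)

Try v3 = true.
(v1) alone gives v1 = true.
(v2) alone gives v2 = true.
That conflicts with the unit clause (NOT v2).
Undo v3 and try v3 = false.
(NOT v1) alone gives v1 = false.
(NOT v0) alone gives v0 = false.
That conflicts with the unit clause (v0).
Both values of v3 lead to a conflict.

UNSATISFIABLE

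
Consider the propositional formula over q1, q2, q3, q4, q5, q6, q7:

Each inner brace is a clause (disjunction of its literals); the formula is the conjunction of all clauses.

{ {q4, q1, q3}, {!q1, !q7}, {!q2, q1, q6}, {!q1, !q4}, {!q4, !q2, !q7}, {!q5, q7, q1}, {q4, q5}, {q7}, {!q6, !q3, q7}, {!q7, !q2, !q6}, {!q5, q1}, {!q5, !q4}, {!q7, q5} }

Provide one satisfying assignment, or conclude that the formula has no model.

Unit clause (q7) forces q7 = true.
Unit clause (!q1) forces q1 = false.
Unit clause (!q5) forces q5 = false.
Now (q5) is unsatisfied and unit — conflict.

UNSATISFIABLE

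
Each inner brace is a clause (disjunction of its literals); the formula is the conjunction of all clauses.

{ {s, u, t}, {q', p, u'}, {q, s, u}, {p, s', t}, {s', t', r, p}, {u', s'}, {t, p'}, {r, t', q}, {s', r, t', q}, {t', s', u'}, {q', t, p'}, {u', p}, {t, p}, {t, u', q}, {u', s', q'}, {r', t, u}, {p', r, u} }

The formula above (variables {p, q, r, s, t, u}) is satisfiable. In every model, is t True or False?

True

Suppose t = 0.
The clause (p') is unit, so p = 0.
But (p) is also a unit clause — contradiction.
So every satisfying assignment has t = True.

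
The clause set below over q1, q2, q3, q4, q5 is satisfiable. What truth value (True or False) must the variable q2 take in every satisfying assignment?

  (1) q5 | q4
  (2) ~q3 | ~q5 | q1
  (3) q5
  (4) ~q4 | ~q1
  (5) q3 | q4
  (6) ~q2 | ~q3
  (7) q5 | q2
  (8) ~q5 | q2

True

Suppose q2 = 0.
Unit clause (q5) forces q5 = 1.
That conflicts with the unit clause (~q5).
So every satisfying assignment has q2 = True.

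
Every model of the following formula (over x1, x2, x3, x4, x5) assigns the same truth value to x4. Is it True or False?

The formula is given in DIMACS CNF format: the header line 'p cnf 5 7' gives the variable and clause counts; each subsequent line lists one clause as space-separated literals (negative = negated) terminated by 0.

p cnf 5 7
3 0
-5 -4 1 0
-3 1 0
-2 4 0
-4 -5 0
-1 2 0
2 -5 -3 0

True

Suppose x4 = False.
(x3) alone gives x3 = True.
(x1) alone gives x1 = True.
(¬x2) alone gives x2 = False.
Now (x2) is unsatisfied and unit — conflict.
So every satisfying assignment has x4 = True.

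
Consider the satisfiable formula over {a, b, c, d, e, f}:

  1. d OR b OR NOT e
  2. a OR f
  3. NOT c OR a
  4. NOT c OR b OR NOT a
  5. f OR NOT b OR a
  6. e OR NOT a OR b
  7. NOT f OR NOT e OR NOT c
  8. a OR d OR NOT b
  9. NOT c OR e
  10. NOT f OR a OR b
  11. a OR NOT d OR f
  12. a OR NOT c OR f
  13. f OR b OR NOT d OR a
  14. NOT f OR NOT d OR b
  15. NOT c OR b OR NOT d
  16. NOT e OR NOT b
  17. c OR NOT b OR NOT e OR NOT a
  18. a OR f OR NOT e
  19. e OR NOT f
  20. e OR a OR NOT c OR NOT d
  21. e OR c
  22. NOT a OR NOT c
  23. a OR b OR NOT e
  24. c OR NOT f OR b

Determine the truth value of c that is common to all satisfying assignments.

False

Suppose c = true.
Unit clause (a) forces a = true.
Now (NOT a) is unsatisfied and unit — conflict.
So every satisfying assignment has c = False.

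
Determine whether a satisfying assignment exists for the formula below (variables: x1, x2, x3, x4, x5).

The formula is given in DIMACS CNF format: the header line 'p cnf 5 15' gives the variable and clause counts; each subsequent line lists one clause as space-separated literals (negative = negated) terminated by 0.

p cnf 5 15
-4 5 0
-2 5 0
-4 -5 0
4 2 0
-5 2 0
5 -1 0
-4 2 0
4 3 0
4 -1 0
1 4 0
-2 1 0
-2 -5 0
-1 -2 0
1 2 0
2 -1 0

Unsatisfiable

Suppose x4 = False.
Unit clause (x2) forces x2 = True.
Unit clause (x5) forces x5 = True.
That conflicts with the unit clause (¬x5).
Undo x4 and try x4 = True.
Unit clause (x5) forces x5 = True.
That conflicts with the unit clause (¬x5).
Both values of x4 lead to a conflict.
No assignment satisfies every clause.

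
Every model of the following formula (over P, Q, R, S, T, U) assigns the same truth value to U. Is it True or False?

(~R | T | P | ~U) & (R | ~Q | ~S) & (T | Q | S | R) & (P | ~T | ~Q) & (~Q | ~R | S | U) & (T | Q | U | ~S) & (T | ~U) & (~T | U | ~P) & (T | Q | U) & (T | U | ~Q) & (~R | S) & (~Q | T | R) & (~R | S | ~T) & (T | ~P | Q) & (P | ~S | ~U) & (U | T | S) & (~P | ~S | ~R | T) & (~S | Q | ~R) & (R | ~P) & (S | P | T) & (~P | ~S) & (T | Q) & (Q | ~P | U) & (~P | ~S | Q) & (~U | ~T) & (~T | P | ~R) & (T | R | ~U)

False

Suppose U = 1.
The clause (T) is unit, so T = 1.
Now (~T) is unsatisfied and unit — conflict.
So every satisfying assignment has U = False.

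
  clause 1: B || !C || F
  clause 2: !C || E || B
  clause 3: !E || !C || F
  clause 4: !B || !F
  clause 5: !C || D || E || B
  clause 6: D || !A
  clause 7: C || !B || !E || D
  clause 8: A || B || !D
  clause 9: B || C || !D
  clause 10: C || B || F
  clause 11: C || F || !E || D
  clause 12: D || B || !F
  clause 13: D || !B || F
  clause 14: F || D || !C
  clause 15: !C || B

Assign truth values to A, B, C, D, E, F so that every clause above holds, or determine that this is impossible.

Suppose B = true.
Unit clause (!F) forces F = false.
Unit clause (D) forces D = true.
Suppose E = false.
All clauses hold; A, C can take either value.

A ↦ false; B ↦ true; C ↦ false; D ↦ true; E ↦ false; F ↦ false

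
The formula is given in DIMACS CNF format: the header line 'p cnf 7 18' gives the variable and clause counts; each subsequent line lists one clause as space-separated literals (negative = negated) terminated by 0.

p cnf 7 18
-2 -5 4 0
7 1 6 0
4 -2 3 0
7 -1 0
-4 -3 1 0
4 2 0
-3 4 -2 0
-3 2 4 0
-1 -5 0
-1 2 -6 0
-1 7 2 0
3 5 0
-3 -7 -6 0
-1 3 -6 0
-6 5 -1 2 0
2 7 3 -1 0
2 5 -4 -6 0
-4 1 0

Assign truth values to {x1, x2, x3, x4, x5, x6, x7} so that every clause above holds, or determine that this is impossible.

Try x7 = True.
Try x4 = True.
(x1) alone gives x1 = True.
(¬x5) alone gives x5 = False.
(x3) alone gives x3 = True.
(¬x6) alone gives x6 = False.
Every clause is now satisfied; x2 is unconstrained.

x1 ↦ True,  x2 ↦ False,  x3 ↦ True,  x4 ↦ True,  x5 ↦ False,  x6 ↦ False,  x7 ↦ True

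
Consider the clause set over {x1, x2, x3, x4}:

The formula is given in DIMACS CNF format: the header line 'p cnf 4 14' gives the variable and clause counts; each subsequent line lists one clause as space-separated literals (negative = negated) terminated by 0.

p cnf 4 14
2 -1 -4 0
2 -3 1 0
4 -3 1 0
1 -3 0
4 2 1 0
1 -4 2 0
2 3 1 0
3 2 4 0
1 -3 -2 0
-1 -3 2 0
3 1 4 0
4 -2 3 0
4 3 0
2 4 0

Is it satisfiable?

Case x1 = False:
The clause (¬x3) is unit, so x3 = False.
The clause (x2) is unit, so x2 = True.
The clause (x4) is unit, so x4 = True.
All clauses are satisfied.
A satisfying assignment: x1 ↦ False, x2 ↦ True, x3 ↦ False, x4 ↦ True.

Satisfiable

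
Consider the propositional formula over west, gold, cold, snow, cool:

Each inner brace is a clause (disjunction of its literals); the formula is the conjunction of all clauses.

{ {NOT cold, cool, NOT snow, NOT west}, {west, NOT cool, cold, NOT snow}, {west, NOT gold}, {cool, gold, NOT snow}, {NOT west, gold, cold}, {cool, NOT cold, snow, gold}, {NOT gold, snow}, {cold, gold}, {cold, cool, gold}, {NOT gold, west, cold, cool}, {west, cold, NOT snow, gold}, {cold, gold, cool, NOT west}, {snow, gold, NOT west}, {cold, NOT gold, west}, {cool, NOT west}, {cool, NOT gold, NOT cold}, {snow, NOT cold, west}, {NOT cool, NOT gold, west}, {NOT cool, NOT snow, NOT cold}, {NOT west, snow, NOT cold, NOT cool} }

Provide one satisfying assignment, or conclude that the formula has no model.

Try west = true.
From the singleton clause (cool), cool = true.
Try gold = true.
From the singleton clause (snow), snow = true.
From the singleton clause (NOT cold), cold = false.
Every clause now holds.

west: true, gold: true, cold: false, snow: true, cool: true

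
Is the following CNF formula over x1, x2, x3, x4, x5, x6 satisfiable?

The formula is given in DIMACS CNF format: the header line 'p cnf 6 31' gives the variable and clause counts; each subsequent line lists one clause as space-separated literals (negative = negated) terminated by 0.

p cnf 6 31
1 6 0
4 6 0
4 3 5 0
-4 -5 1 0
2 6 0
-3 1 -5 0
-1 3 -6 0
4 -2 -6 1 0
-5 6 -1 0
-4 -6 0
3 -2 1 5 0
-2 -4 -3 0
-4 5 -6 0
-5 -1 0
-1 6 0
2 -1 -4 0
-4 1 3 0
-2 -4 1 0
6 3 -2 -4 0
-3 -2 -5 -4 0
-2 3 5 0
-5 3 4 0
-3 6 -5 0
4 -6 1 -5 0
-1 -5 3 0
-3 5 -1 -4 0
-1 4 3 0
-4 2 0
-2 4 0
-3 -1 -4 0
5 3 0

Satisfiable

Suppose x1 = False.
Unit clause (x6) forces x6 = True.
Unit clause (¬x4) forces x4 = False.
Unit clause (¬x2) forces x2 = False.
Unit clause (¬x5) forces x5 = False.
Unit clause (x3) forces x3 = True.
All clauses are satisfied.
A satisfying assignment: x1: False, x2: False, x3: True, x4: False, x5: False, x6: True.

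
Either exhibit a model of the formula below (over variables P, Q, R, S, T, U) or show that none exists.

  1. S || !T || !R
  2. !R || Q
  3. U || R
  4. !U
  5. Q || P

P=true,  Q=true,  R=true,  S=false,  T=false,  U=false

Unit clause (!U) forces U = false.
Unit clause (R) forces R = true.
Unit clause (Q) forces Q = true.
Case S = false:
Unit clause (!T) forces T = false.
All clauses hold; P can take either value.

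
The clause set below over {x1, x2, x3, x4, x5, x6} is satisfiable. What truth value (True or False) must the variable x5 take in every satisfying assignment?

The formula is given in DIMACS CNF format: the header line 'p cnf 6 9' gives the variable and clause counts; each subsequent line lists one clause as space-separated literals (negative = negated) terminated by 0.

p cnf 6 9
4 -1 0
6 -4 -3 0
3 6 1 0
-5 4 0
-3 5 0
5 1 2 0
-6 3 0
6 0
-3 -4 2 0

Suppose x5 = False.
(¬x3) alone gives x3 = False.
(¬x6) alone gives x6 = False.
Now (x6) is unsatisfied and unit — conflict.
So every satisfying assignment has x5 = True.

True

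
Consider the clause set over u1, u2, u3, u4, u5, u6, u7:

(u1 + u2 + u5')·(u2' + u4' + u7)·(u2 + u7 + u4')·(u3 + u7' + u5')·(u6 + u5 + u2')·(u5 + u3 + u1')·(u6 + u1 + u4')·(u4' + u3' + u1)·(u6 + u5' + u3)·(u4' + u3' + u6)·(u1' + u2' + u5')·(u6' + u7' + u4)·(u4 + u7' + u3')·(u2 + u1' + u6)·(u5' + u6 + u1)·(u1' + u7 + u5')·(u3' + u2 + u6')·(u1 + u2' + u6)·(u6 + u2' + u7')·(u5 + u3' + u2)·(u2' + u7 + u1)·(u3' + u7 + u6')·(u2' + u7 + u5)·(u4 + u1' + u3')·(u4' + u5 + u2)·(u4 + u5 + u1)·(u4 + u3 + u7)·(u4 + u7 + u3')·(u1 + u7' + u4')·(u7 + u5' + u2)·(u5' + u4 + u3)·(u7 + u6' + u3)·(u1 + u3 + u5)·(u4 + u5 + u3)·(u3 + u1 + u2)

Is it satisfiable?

Yes, satisfiable

Branch on u1: set u1 = 1.
Branch on u5: set u5 = 0.
The clause (u3) is unit, so u3 = 1.
The clause (u2) is unit, so u2 = 1.
The clause (u6) is unit, so u6 = 1.
The clause (u7) is unit, so u7 = 1.
The clause (u4) is unit, so u4 = 1.
This assignment satisfies each clause.
A satisfying assignment: u1 ↦ 1; u2 ↦ 1; u3 ↦ 1; u4 ↦ 1; u5 ↦ 0; u6 ↦ 1; u7 ↦ 1.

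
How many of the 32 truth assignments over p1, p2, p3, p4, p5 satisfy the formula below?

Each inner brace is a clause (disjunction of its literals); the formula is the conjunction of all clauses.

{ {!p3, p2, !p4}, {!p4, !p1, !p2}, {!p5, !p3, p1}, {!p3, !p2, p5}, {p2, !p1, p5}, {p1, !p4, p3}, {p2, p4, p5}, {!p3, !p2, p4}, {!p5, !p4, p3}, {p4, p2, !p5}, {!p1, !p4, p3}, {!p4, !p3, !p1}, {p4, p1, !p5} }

3

There are 2^5 = 32 truth assignments over (p1, p2, p3, p4, p5).
Split on p3. With p3 = true, the clauses containing p3 are satisfied and !p3 drops from the rest; 0 of the 2^4 = 16 assignments to the other variables satisfy what remains.
With p3 = false, by the same count on the reduced clause set, 3 assignments work.
(One model: p1=F, p2=T, p3=F, p4=F, p5=F.)
Total: 0 + 3 = 3.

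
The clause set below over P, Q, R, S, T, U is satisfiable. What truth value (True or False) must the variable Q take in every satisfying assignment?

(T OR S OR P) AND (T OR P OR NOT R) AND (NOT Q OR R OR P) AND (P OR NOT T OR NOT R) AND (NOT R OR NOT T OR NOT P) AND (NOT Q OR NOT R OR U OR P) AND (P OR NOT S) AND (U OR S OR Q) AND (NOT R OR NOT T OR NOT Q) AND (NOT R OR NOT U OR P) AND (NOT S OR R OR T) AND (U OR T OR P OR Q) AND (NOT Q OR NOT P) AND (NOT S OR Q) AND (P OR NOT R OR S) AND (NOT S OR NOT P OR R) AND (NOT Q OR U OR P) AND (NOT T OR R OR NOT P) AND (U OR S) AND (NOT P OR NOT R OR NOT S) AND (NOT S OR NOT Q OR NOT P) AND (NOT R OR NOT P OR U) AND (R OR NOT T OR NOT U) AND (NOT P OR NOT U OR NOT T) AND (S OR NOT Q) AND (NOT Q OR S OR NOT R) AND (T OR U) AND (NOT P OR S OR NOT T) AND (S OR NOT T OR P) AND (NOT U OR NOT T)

Suppose Q = true.
(NOT P) alone gives P = false.
(R) alone gives R = true.
(T) alone gives T = true.
But (NOT T) is also a unit clause — contradiction.
So every satisfying assignment has Q = False.

False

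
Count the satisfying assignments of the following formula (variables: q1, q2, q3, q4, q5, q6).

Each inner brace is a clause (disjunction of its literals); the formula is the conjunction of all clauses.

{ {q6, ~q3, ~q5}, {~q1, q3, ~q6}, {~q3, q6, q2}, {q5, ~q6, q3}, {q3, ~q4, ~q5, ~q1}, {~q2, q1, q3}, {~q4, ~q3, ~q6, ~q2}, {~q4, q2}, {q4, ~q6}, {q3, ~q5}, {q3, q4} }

There are 2^6 = 64 truth assignments over (q1, q2, q3, q4, q5, q6).
Split on q2. With q2 = 1, the clauses containing q2 are satisfied and ~q2 drops from the rest; 5 of the 2^5 = 32 assignments to the other variables satisfy what remains.
With q2 = 0, by the same count on the reduced clause set, 0 assignments work.
(One model: q1=F, q2=T, q3=T, q4=F, q5=F, q6=F.)
Total: 5 + 0 = 5.

5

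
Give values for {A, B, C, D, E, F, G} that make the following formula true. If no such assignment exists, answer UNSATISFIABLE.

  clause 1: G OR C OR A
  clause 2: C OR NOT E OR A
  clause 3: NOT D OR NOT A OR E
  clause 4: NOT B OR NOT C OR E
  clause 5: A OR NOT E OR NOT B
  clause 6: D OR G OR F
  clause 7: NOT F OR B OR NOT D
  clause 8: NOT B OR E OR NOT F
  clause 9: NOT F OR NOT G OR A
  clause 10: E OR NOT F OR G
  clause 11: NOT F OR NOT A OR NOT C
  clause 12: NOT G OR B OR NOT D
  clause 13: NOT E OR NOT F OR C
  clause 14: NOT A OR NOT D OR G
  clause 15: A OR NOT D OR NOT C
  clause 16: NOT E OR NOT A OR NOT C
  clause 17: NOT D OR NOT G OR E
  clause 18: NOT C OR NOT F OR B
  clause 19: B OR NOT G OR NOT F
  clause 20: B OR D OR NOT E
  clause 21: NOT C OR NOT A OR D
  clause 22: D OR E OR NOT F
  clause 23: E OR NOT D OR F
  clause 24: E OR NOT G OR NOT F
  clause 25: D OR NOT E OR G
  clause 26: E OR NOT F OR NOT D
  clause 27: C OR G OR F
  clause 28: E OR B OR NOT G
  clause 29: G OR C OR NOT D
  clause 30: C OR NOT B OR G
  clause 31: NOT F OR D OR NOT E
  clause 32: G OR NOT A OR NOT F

A: true; B: true; C: false; D: true; E: true; F: false; G: true

Suppose G = true.
Suppose F = false.
Suppose B = true.
Suppose C = false.
Suppose E = true.
Unit clause (A) forces A = true.
All clauses hold; D can take either value.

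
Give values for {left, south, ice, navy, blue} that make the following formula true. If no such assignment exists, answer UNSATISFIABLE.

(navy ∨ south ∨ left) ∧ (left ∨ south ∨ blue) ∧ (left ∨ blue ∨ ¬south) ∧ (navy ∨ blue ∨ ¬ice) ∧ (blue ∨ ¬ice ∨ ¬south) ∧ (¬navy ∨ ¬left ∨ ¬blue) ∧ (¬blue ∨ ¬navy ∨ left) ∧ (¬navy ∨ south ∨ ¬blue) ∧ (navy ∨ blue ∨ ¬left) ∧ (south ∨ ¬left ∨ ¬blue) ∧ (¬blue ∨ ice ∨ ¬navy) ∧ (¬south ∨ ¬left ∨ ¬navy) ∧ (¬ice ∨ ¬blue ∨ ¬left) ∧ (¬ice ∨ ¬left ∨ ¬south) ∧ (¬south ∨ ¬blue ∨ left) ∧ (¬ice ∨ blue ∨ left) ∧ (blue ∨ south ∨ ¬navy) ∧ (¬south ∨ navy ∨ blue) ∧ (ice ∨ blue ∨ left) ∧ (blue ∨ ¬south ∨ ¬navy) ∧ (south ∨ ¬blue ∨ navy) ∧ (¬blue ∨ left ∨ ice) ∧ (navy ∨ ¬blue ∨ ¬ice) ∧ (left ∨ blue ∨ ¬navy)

left=True, south=True, ice=False, navy=False, blue=True

Suppose navy = False.
Suppose south = True.
Unit clause (blue) forces blue = True.
Unit clause (left) forces left = True.
Unit clause (¬ice) forces ice = False.
All clauses are satisfied.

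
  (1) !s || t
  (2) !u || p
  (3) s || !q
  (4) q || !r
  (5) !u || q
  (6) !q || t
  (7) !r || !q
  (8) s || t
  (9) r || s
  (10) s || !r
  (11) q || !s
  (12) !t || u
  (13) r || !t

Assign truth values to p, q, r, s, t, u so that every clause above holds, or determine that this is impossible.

Branch on s: set s = false.
The clause (!q) is unit, so q = false.
The clause (!r) is unit, so r = false.
Now (r) is unsatisfied and unit — conflict.
Undo s and try s = true.
The clause (t) is unit, so t = true.
The clause (q) is unit, so q = true.
The clause (!r) is unit, so r = false.
Now (r) is unsatisfied and unit — conflict.
Either choice for s ends in contradiction.

UNSATISFIABLE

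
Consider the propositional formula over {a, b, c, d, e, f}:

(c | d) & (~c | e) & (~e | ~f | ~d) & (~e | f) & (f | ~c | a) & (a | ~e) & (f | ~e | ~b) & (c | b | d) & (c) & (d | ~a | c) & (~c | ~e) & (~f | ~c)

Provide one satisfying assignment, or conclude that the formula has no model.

(c) alone gives c = 1.
(e) alone gives e = 1.
That conflicts with the unit clause (~e).

UNSATISFIABLE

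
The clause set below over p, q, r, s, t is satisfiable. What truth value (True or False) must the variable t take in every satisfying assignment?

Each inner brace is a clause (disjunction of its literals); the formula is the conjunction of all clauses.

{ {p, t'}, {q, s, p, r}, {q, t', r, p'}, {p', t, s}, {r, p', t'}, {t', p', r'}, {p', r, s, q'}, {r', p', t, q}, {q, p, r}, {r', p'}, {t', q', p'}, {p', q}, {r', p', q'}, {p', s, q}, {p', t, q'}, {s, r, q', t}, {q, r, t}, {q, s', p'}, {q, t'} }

False

Suppose t = 1.
(p) alone gives p = 1.
(r) alone gives r = 1.
Now (r') is unsatisfied and unit — conflict.
So every satisfying assignment has t = False.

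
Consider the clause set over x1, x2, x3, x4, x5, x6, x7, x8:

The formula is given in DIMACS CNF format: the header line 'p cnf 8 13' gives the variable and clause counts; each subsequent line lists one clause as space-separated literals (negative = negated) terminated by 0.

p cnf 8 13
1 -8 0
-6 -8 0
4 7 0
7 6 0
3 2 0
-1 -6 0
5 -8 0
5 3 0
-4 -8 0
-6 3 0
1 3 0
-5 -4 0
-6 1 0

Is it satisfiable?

Try x1 = True.
The clause (¬x6) is unit, so x6 = False.
The clause (x7) is unit, so x7 = True.
Try x3 = True.
Try x5 = False.
The clause (¬x8) is unit, so x8 = False.
Every clause is now satisfied; x2, x4 are unconstrained.
A satisfying assignment: x1 ↦ True,  x2 ↦ False,  x3 ↦ True,  x4 ↦ False,  x5 ↦ False,  x6 ↦ False,  x7 ↦ True,  x8 ↦ False.

Yes, satisfiable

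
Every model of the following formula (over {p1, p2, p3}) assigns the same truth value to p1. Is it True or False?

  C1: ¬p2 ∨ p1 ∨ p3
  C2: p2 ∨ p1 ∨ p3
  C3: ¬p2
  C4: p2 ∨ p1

Suppose p1 = False.
From the singleton clause (¬p2), p2 = False.
That conflicts with the unit clause (p2).
So every satisfying assignment has p1 = True.

True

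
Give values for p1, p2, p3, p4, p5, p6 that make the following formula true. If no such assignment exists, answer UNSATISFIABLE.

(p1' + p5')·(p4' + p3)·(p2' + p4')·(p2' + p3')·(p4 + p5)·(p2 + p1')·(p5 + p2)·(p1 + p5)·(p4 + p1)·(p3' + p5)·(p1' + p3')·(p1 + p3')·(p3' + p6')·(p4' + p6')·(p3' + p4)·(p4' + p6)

Case p1 = 0:
The clause (p5) is unit, so p5 = 1.
The clause (p4) is unit, so p4 = 1.
The clause (p3) is unit, so p3 = 1.
But (p3') is also a unit clause — contradiction.
Undo p1 and try p1 = 1.
The clause (p5') is unit, so p5 = 0.
The clause (p4) is unit, so p4 = 1.
The clause (p3) is unit, so p3 = 1.
But (p3') is also a unit clause — contradiction.
Either choice for p1 ends in contradiction.

UNSATISFIABLE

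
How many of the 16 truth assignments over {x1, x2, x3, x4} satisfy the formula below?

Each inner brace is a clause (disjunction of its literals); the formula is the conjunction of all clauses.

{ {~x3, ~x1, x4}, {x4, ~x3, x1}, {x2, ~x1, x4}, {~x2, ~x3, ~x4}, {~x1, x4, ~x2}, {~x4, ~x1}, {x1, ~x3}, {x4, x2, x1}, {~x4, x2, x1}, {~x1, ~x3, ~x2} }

2

There are 2^4 = 16 truth assignments over (x1, x2, x3, x4).
Check each against the 10 clauses (columns in the order x1, x2, x3, x4):
  F F F F  ✗ fails (x4 | x2 | x1)
  F F F T  ✗ fails (~x4 | x2 | x1)
  F F T F  ✗ fails (x4 | ~x3 | x1)
  F F T T  ✗ fails (x1 | ~x3)
  F T F F  ✓ satisfies all
  F T F T  ✓ satisfies all
  F T T F  ✗ fails (x4 | ~x3 | x1)
  F T T T  ✗ fails (~x2 | ~x3 | ~x4)
  T F F F  ✗ fails (x2 | ~x1 | x4)
  T F F T  ✗ fails (~x4 | ~x1)
  T F T F  ✗ fails (~x3 | ~x1 | x4)
  T F T T  ✗ fails (~x4 | ~x1)
  T T F F  ✗ fails (~x1 | x4 | ~x2)
  T T F T  ✗ fails (~x4 | ~x1)
  T T T F  ✗ fails (~x3 | ~x1 | x4)
  T T T T  ✗ fails (~x2 | ~x3 | ~x4)
2 of the 16 rows are models.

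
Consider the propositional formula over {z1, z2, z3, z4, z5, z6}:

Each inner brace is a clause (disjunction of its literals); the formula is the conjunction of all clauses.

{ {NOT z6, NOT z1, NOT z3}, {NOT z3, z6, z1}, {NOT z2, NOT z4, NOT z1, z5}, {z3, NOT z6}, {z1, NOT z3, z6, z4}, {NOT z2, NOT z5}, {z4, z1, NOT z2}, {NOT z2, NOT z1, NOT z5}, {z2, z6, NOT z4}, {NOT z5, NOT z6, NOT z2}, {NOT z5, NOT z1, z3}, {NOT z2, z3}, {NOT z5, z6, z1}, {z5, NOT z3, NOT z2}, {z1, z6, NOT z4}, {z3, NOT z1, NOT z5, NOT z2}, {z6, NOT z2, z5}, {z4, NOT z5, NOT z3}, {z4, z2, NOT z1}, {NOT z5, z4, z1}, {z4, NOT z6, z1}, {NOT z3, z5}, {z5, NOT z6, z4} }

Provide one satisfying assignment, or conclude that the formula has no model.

Suppose z3 = false.
Unit clause (NOT z6) forces z6 = false.
Unit clause (NOT z2) forces z2 = false.
Unit clause (NOT z4) forces z4 = false.
Unit clause (NOT z1) forces z1 = false.
Unit clause (NOT z5) forces z5 = false.
This assignment satisfies each clause.

z1 ↦ false, z2 ↦ false, z3 ↦ false, z4 ↦ false, z5 ↦ false, z6 ↦ false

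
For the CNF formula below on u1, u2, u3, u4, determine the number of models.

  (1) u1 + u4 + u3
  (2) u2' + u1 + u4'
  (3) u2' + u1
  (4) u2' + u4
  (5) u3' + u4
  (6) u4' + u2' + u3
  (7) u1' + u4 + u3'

There are 2^4 = 16 truth assignments over (u1, u2, u3, u4).
Check each against the 7 clauses (columns in the order u1, u2, u3, u4):
  F F F F  ✗ fails (u1 + u4 + u3)
  F F F T  ✓ satisfies all
  F F T F  ✗ fails (u3' + u4)
  F F T T  ✓ satisfies all
  F T F F  ✗ fails (u1 + u4 + u3)
  F T F T  ✗ fails (u2' + u1 + u4')
  F T T F  ✗ fails (u2' + u1)
  F T T T  ✗ fails (u2' + u1 + u4')
  T F F F  ✓ satisfies all
  T F F T  ✓ satisfies all
  T F T F  ✗ fails (u3' + u4)
  T F T T  ✓ satisfies all
  T T F F  ✗ fails (u2' + u4)
  T T F T  ✗ fails (u4' + u2' + u3)
  T T T F  ✗ fails (u2' + u4)
  T T T T  ✓ satisfies all
6 of the 16 rows are models.

6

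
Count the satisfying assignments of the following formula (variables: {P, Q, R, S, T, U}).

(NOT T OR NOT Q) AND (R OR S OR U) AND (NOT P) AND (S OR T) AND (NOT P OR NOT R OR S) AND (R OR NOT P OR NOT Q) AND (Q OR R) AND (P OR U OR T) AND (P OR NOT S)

There are 2^6 = 64 truth assignments over (P, Q, R, S, T, U).
Split on S. With S = true, the clauses containing S are satisfied and NOT S drops from the rest; 0 of the 2^5 = 32 assignments to the other variables satisfy what remains.
With S = false, by the same count on the reduced clause set, 2 assignments work.
(One model: P=F, Q=F, R=T, S=F, T=T, U=F.)
Total: 0 + 2 = 2.

2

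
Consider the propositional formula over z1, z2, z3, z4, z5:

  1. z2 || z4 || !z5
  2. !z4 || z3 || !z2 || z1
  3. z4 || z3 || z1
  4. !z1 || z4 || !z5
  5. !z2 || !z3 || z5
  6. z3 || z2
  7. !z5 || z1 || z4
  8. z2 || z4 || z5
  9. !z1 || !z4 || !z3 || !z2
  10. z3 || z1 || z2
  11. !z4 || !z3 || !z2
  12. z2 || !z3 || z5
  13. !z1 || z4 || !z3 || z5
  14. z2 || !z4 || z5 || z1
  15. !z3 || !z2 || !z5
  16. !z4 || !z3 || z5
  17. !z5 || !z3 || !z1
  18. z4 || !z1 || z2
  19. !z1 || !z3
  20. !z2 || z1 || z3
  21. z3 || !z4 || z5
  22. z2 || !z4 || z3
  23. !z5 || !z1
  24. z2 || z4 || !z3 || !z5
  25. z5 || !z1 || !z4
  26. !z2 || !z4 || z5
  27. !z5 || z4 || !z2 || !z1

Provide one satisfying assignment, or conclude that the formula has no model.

Case z3 = true:
(!z1) alone gives z1 = false.
Case z2 = false:
(z5) alone gives z5 = true.
(z4) alone gives z4 = true.
This assignment satisfies each clause.

z1: false; z2: false; z3: true; z4: true; z5: true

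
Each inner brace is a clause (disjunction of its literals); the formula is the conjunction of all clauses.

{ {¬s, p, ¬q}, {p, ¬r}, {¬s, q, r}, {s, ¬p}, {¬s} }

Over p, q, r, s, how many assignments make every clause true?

2

There are 2^4 = 16 truth assignments over (p, q, r, s).
Split on p. With p = True, the clauses containing p are satisfied and ¬p drops from the rest; 0 of the 2^3 = 8 assignments to the other variables satisfy what remains.
With p = False, by the same count on the reduced clause set, 2 assignments work.
Total: 0 + 2 = 2.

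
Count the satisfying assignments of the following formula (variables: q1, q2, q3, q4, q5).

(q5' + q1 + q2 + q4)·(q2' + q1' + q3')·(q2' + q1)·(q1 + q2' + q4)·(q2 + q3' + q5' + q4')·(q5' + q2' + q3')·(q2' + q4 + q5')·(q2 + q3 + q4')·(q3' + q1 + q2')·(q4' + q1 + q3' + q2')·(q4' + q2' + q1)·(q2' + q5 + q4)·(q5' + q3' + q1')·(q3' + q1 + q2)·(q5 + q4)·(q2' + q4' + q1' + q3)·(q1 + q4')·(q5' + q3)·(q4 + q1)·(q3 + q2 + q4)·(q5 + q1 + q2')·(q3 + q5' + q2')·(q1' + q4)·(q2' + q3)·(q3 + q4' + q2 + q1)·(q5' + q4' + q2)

There are 2^5 = 32 truth assignments over (q1, q2, q3, q4, q5).
Split on q4. With q4 = 1, the clauses containing q4 are satisfied and q4' drops from the rest; 1 of the 2^4 = 16 assignments to the other variables satisfy what remains.
With q4 = 0, by the same count on the reduced clause set, 0 assignments work.
Total: 1 + 0 = 1.

1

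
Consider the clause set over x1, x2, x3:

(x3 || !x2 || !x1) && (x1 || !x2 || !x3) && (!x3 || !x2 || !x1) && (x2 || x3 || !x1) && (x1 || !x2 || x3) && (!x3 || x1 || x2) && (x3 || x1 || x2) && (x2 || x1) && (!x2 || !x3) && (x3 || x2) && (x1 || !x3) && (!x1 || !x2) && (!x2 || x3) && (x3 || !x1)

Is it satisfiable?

Yes

Branch on x2: set x2 = false.
The clause (x1) is unit, so x1 = true.
The clause (x3) is unit, so x3 = true.
All clauses are satisfied.
A satisfying assignment: x1: true, x2: false, x3: true.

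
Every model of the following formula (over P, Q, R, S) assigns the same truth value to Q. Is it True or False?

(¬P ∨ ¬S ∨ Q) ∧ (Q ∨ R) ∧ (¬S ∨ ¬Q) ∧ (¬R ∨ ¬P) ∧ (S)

False

Suppose Q = True.
(¬S) alone gives S = False.
That conflicts with the unit clause (S).
So every satisfying assignment has Q = False.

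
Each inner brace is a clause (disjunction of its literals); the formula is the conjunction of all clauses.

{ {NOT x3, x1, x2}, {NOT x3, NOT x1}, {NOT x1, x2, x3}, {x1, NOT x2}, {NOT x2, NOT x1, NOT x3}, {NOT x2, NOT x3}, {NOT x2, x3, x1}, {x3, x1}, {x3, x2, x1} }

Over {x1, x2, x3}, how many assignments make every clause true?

There are 2^3 = 8 truth assignments over (x1, x2, x3).
Check each against the 9 clauses (columns in the order x1, x2, x3):
  F F F  ✗ fails (x3 OR x1)
  F F T  ✗ fails (NOT x3 OR x1 OR x2)
  F T F  ✗ fails (x1 OR NOT x2)
  F T T  ✗ fails (x1 OR NOT x2)
  T F F  ✗ fails (NOT x1 OR x2 OR x3)
  T F T  ✗ fails (NOT x3 OR NOT x1)
  T T F  ✓ satisfies all
  T T T  ✗ fails (NOT x3 OR NOT x1)
1 of the 8 rows is a model.

1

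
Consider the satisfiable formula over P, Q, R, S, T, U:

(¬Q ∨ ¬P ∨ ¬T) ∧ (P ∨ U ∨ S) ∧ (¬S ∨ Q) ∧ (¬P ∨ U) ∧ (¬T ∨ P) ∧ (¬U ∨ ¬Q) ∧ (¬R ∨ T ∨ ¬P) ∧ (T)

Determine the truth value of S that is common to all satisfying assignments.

False

Suppose S = True.
Unit clause (Q) forces Q = True.
Unit clause (¬U) forces U = False.
Unit clause (¬P) forces P = False.
Unit clause (¬T) forces T = False.
Now (T) is unsatisfied and unit — conflict.
So every satisfying assignment has S = False.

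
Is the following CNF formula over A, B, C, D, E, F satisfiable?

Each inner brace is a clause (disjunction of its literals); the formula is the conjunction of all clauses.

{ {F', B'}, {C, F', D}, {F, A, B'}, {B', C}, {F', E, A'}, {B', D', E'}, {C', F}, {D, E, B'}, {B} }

Unsatisfiable

Unit clause (B) forces B = 1.
Unit clause (F') forces F = 0.
Unit clause (A) forces A = 1.
Unit clause (C) forces C = 1.
Now (C') is unsatisfied and unit — conflict.
No assignment satisfies every clause.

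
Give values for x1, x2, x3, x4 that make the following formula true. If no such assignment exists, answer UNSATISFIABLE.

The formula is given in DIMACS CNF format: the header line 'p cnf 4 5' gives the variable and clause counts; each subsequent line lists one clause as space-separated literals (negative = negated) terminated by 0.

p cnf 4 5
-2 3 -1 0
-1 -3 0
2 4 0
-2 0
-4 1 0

Unit clause (¬x2) forces x2 = False.
Unit clause (x4) forces x4 = True.
Unit clause (x1) forces x1 = True.
Unit clause (¬x3) forces x3 = False.
This assignment satisfies each clause.

x1: True,  x2: False,  x3: False,  x4: True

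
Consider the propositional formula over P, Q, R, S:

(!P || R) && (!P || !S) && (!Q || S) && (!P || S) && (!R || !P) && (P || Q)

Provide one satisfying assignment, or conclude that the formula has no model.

Branch on P: set P = false.
(Q) alone gives Q = true.
(S) alone gives S = true.
All clauses hold; R can take either value.

P: false,  Q: true,  R: false,  S: true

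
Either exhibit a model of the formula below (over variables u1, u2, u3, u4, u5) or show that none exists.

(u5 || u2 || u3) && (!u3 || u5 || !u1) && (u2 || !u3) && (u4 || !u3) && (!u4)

u1 ↦ false; u2 ↦ true; u3 ↦ false; u4 ↦ false; u5 ↦ true

Unit clause (!u4) forces u4 = false.
Unit clause (!u3) forces u3 = false.
Try u5 = true.
No clause remains; u1, u2 are free.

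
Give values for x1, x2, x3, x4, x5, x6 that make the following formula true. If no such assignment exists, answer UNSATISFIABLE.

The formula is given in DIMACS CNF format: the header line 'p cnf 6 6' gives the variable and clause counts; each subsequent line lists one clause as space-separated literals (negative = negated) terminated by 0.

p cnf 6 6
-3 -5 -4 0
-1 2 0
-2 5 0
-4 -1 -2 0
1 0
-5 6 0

Unit clause (x1) forces x1 = True.
Unit clause (x2) forces x2 = True.
Unit clause (x5) forces x5 = True.
Unit clause (¬x4) forces x4 = False.
Unit clause (x6) forces x6 = True.
No clause remains; x3 is free.

x1=True; x2=True; x3=False; x4=False; x5=True; x6=True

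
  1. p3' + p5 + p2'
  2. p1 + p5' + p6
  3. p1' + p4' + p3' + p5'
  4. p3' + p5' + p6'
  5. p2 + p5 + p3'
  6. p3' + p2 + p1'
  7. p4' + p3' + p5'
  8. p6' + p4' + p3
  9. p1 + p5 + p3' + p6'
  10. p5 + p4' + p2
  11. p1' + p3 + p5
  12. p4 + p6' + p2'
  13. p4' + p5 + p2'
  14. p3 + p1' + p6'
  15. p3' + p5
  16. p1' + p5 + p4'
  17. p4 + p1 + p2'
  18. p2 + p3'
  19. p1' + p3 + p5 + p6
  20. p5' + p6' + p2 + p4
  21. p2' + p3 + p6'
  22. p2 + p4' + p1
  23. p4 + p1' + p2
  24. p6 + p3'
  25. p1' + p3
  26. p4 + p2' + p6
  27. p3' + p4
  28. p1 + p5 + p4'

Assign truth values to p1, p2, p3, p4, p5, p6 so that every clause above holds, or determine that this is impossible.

Try p3 = 0.
Unit clause (p1') forces p1 = 0.
Try p5 = 0.
Unit clause (p4') forces p4 = 0.
Unit clause (p2') forces p2 = 0.
No clause remains; p6 is free.

p1 ↦ 0; p2 ↦ 0; p3 ↦ 0; p4 ↦ 0; p5 ↦ 0; p6 ↦ 1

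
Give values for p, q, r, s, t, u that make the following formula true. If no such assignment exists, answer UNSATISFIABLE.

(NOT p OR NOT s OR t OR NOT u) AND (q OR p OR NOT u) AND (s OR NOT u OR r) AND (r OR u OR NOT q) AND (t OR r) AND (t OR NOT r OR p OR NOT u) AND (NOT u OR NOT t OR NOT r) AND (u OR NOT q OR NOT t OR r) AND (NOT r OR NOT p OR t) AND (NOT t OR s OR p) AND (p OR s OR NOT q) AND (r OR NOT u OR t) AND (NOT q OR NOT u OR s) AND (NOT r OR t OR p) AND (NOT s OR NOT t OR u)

p=false,  q=true,  r=false,  s=true,  t=true,  u=true

Branch on t: set t = true.
Branch on u: set u = true.
From the singleton clause (NOT r), r = false.
From the singleton clause (s), s = true.
Branch on q: set q = true.
Every clause is now satisfied; p is unconstrained.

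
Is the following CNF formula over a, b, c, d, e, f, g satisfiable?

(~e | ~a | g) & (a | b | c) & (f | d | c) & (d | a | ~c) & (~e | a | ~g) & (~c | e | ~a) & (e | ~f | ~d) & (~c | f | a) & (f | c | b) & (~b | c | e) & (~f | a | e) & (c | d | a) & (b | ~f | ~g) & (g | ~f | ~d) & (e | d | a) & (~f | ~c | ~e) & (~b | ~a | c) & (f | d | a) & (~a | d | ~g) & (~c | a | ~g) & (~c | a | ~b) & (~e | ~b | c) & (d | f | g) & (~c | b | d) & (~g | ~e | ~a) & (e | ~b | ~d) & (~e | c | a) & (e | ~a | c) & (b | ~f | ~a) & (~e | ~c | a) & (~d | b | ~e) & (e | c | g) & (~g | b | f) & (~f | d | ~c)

Branch on e: set e = 0.
Branch on c: set c = 0.
(~b) alone gives b = 0.
(a) alone gives a = 1.
That conflicts with the unit clause (~a).
Undo c and try c = 1.
(~a) alone gives a = 0.
(d) alone gives d = 1.
(~f) alone gives f = 0.
That conflicts with the unit clause (f).
Both values of c lead to a conflict.
Undo e and try e = 1.
Branch on a: set a = 0.
(~g) alone gives g = 0.
(c) alone gives c = 1.
That conflicts with the unit clause (~c).
Undo a and try a = 1.
(g) alone gives g = 1.
That conflicts with the unit clause (~g).
Both values of a lead to a conflict.
Both values of e lead to a conflict.
No assignment satisfies every clause.

No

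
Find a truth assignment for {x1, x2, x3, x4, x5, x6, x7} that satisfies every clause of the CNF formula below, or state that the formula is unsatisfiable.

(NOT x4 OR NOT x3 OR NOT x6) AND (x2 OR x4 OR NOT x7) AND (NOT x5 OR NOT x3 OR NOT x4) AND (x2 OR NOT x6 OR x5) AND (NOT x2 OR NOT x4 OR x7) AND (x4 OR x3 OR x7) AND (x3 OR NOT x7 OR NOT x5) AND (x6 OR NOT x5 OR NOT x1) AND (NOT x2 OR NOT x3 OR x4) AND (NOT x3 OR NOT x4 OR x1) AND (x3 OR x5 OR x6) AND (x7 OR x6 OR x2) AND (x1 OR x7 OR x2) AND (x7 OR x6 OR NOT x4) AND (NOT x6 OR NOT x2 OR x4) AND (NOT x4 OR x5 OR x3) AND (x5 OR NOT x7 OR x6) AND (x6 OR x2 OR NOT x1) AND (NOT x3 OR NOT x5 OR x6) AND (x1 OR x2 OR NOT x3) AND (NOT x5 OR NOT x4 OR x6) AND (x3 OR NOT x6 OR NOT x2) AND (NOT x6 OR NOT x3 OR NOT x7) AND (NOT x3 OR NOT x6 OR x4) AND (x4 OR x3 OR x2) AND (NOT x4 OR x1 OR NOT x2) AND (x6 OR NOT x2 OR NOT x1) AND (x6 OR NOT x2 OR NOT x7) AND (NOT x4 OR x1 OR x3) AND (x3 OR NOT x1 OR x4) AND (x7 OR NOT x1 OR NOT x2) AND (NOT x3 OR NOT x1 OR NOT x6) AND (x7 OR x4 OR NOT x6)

x1 ↦ true; x2 ↦ false; x3 ↦ false; x4 ↦ true; x5 ↦ true; x6 ↦ true; x7 ↦ false

Case x4 = true:
Case x3 = false:
Unit clause (x5) forces x5 = true.
Unit clause (NOT x7) forces x7 = false.
Unit clause (NOT x2) forces x2 = false.
Unit clause (x6) forces x6 = true.
Unit clause (x1) forces x1 = true.
Every clause now holds.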